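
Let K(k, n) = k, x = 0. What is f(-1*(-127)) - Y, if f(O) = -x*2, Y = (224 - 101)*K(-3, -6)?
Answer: 369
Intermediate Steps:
Y = -369 (Y = (224 - 101)*(-3) = 123*(-3) = -369)
f(O) = 0 (f(O) = -1*0*2 = 0*2 = 0)
f(-1*(-127)) - Y = 0 - 1*(-369) = 0 + 369 = 369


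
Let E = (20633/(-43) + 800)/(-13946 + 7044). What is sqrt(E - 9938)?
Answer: I*sqrt(875362304165510)/296786 ≈ 99.69*I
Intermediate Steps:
E = -13767/296786 (E = (20633*(-1/43) + 800)/(-6902) = (-20633/43 + 800)*(-1/6902) = (13767/43)*(-1/6902) = -13767/296786 ≈ -0.046387)
sqrt(E - 9938) = sqrt(-13767/296786 - 9938) = sqrt(-2949473035/296786) = I*sqrt(875362304165510)/296786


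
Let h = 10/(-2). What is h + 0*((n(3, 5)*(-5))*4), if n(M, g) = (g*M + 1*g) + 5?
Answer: -5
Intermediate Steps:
n(M, g) = 5 + g + M*g (n(M, g) = (M*g + g) + 5 = (g + M*g) + 5 = 5 + g + M*g)
h = -5 (h = 10*(-1/2) = -5)
h + 0*((n(3, 5)*(-5))*4) = -5 + 0*(((5 + 5 + 3*5)*(-5))*4) = -5 + 0*(((5 + 5 + 15)*(-5))*4) = -5 + 0*((25*(-5))*4) = -5 + 0*(-125*4) = -5 + 0*(-500) = -5 + 0 = -5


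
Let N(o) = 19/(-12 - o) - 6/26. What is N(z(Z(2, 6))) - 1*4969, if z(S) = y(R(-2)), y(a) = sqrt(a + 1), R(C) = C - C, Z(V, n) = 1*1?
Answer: -64619/13 ≈ -4970.7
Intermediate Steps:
Z(V, n) = 1
R(C) = 0
y(a) = sqrt(1 + a)
z(S) = 1 (z(S) = sqrt(1 + 0) = sqrt(1) = 1)
N(o) = -3/13 + 19/(-12 - o) (N(o) = 19/(-12 - o) - 6*1/26 = 19/(-12 - o) - 3/13 = -3/13 + 19/(-12 - o))
N(z(Z(2, 6))) - 1*4969 = (-283 - 3*1)/(13*(12 + 1)) - 1*4969 = (1/13)*(-283 - 3)/13 - 4969 = (1/13)*(1/13)*(-286) - 4969 = -22/13 - 4969 = -64619/13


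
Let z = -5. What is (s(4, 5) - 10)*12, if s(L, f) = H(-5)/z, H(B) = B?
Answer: -108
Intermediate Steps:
s(L, f) = 1 (s(L, f) = -5/(-5) = -5*(-⅕) = 1)
(s(4, 5) - 10)*12 = (1 - 10)*12 = -9*12 = -108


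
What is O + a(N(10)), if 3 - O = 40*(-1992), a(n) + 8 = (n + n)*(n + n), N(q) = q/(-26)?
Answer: 13465175/169 ≈ 79676.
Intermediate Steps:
N(q) = -q/26 (N(q) = q*(-1/26) = -q/26)
a(n) = -8 + 4*n² (a(n) = -8 + (n + n)*(n + n) = -8 + (2*n)*(2*n) = -8 + 4*n²)
O = 79683 (O = 3 - 40*(-1992) = 3 - 1*(-79680) = 3 + 79680 = 79683)
O + a(N(10)) = 79683 + (-8 + 4*(-1/26*10)²) = 79683 + (-8 + 4*(-5/13)²) = 79683 + (-8 + 4*(25/169)) = 79683 + (-8 + 100/169) = 79683 - 1252/169 = 13465175/169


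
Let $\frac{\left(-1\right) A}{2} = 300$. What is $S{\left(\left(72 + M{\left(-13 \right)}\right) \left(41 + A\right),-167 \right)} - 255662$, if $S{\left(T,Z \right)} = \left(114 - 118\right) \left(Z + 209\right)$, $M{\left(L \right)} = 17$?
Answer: $-255830$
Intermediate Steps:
$A = -600$ ($A = \left(-2\right) 300 = -600$)
$S{\left(T,Z \right)} = -836 - 4 Z$ ($S{\left(T,Z \right)} = - 4 \left(209 + Z\right) = -836 - 4 Z$)
$S{\left(\left(72 + M{\left(-13 \right)}\right) \left(41 + A\right),-167 \right)} - 255662 = \left(-836 - -668\right) - 255662 = \left(-836 + 668\right) - 255662 = -168 - 255662 = -255830$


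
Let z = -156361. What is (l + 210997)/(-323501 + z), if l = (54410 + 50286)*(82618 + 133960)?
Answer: -427831345/9054 ≈ -47253.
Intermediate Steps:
l = 22674850288 (l = 104696*216578 = 22674850288)
(l + 210997)/(-323501 + z) = (22674850288 + 210997)/(-323501 - 156361) = 22675061285/(-479862) = 22675061285*(-1/479862) = -427831345/9054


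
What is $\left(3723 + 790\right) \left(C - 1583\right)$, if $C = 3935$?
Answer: $10614576$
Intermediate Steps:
$\left(3723 + 790\right) \left(C - 1583\right) = \left(3723 + 790\right) \left(3935 - 1583\right) = 4513 \cdot 2352 = 10614576$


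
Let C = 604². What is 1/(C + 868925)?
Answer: 1/1233741 ≈ 8.1054e-7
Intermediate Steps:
C = 364816
1/(C + 868925) = 1/(364816 + 868925) = 1/1233741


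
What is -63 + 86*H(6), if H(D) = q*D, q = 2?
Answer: 969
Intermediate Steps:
H(D) = 2*D
-63 + 86*H(6) = -63 + 86*(2*6) = -63 + 86*12 = -63 + 1032 = 969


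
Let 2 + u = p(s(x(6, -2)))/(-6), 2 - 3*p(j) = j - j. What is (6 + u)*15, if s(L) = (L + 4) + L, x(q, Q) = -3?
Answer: 175/3 ≈ 58.333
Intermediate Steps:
s(L) = 4 + 2*L (s(L) = (4 + L) + L = 4 + 2*L)
p(j) = 2/3 (p(j) = 2/3 - (j - j)/3 = 2/3 - 1/3*0 = 2/3 + 0 = 2/3)
u = -19/9 (u = -2 + (2/3)/(-6) = -2 + (2/3)*(-1/6) = -2 - 1/9 = -19/9 ≈ -2.1111)
(6 + u)*15 = (6 - 19/9)*15 = (35/9)*15 = 175/3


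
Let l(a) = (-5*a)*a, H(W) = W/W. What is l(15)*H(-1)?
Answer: -1125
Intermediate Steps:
H(W) = 1
l(a) = -5*a**2
l(15)*H(-1) = -5*15**2*1 = -5*225*1 = -1125*1 = -1125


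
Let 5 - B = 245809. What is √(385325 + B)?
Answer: √139521 ≈ 373.52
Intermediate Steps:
B = -245804 (B = 5 - 1*245809 = 5 - 245809 = -245804)
√(385325 + B) = √(385325 - 245804) = √139521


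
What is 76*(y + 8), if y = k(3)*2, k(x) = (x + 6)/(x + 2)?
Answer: 4408/5 ≈ 881.60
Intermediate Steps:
k(x) = (6 + x)/(2 + x)
y = 18/5 (y = ((6 + 3)/(2 + 3))*2 = (9/5)*2 = 18/5 ≈ 3.6000)
76*(y + 8) = 76*(18/5 + 8) = 76*(58/5) = 4408/5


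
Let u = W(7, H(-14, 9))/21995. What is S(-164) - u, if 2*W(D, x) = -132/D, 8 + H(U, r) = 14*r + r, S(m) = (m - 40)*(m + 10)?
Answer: 4836964506/153965 ≈ 31416.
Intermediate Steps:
S(m) = (-40 + m)*(10 + m)
H(U, r) = -8 + 15*r (H(U, r) = -8 + (14*r + r) = -8 + 15*r)
W(D, x) = -66/D (W(D, x) = (-132/D)/2 = -66/D)
u = -66/153965 (u = -66/7/21995 = -66*1/7*(1/21995) = -66/7*1/21995 = -66/153965 ≈ -0.00042867)
S(-164) - u = (-400 + (-164)**2 - 30*(-164)) - 1*(-66/153965) = (-400 + 26896 + 4920) + 66/153965 = 31416 + 66/153965 = 4836964506/153965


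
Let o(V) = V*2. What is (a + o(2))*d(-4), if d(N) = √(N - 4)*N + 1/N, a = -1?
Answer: -¾ - 24*I*√2 ≈ -0.75 - 33.941*I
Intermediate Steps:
o(V) = 2*V
d(N) = 1/N + N*√(-4 + N) (d(N) = √(-4 + N)*N + 1/N = N*√(-4 + N) + 1/N = 1/N + N*√(-4 + N))
(a + o(2))*d(-4) = (-1 + 2*2)*(1/(-4) - 4*√(-4 - 4)) = (-1 + 4)*(-¼ - 8*I*√2) = 3*(-¼ - 8*I*√2) = -¾ - 24*I*√2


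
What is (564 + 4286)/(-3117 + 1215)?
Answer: -2425/951 ≈ -2.5499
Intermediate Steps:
(564 + 4286)/(-3117 + 1215) = 4850/(-1902) = 4850*(-1/1902) = -2425/951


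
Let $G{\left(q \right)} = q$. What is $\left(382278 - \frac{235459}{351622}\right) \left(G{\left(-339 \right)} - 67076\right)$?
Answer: $- \frac{9061730108193655}{351622} \approx -2.5771 \cdot 10^{10}$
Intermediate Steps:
$\left(382278 - \frac{235459}{351622}\right) \left(G{\left(-339 \right)} - 67076\right) = \left(382278 - \frac{235459}{351622}\right) \left(-339 - 67076\right) = \left(382278 - \frac{235459}{351622}\right) \left(-67415\right) = \frac{134417119457}{351622} \left(-67415\right) = - \frac{9061730108193655}{351622}$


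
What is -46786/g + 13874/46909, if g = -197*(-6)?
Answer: -1089142703/27723219 ≈ -39.286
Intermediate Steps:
g = 1182
-46786/g + 13874/46909 = -46786/1182 + 13874/46909 = -46786*1/1182 + 13874*(1/46909) = -23393/591 + 13874/46909 = -1089142703/27723219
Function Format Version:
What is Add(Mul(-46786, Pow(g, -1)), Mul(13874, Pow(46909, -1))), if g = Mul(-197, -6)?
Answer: Rational(-1089142703, 27723219) ≈ -39.286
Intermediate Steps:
g = 1182
Add(Mul(-46786, Pow(g, -1)), Mul(13874, Pow(46909, -1))) = Add(Mul(-46786, Pow(1182, -1)), Mul(13874, Pow(46909, -1))) = Add(Mul(-46786, Rational(1, 1182)), Mul(13874, Rational(1, 46909))) = Add(Rational(-23393, 591), Rational(13874, 46909)) = Rational(-1089142703, 27723219)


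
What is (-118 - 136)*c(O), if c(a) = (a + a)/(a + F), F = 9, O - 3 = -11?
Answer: 4064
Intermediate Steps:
O = -8 (O = 3 - 11 = -8)
c(a) = 2*a/(9 + a) (c(a) = (a + a)/(a + 9) = (2*a)/(9 + a) = 2*a/(9 + a))
(-118 - 136)*c(O) = (-118 - 136)*(2*(-8)/(9 - 8)) = -508*(-8)/1 = -508*(-8) = -254*(-16) = 4064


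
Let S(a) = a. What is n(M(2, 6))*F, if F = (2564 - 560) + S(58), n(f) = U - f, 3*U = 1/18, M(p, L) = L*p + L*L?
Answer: -2671321/27 ≈ -98938.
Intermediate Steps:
M(p, L) = L² + L*p (M(p, L) = L*p + L² = L² + L*p)
U = 1/54 (U = (⅓)/18 = (⅓)*(1/18) = 1/54 ≈ 0.018519)
n(f) = 1/54 - f
F = 2062 (F = (2564 - 560) + 58 = 2004 + 58 = 2062)
n(M(2, 6))*F = (1/54 - 6*(6 + 2))*2062 = (1/54 - 6*8)*2062 = (1/54 - 1*48)*2062 = (1/54 - 48)*2062 = -2591/54*2062 = -2671321/27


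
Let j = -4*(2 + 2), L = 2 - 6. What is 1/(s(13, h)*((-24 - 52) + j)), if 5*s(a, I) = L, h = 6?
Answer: 5/368 ≈ 0.013587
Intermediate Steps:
L = -4
s(a, I) = -⅘ (s(a, I) = (⅕)*(-4) = -⅘)
j = -16 (j = -4*4 = -16)
1/(s(13, h)*((-24 - 52) + j)) = 1/(-4*((-24 - 52) - 16)/5) = 1/(-4*(-76 - 16)/5) = 1/(-⅘*(-92)) = 1/(368/5) = 5/368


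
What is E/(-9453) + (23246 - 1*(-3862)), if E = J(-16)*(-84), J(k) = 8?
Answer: 85417532/3151 ≈ 27108.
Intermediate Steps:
E = -672 (E = 8*(-84) = -672)
E/(-9453) + (23246 - 1*(-3862)) = -672/(-9453) + (23246 - 1*(-3862)) = -672*(-1/9453) + (23246 + 3862) = 224/3151 + 27108 = 85417532/3151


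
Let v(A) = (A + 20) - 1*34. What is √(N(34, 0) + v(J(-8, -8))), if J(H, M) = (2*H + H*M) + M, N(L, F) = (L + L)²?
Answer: 5*√186 ≈ 68.191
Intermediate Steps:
N(L, F) = 4*L² (N(L, F) = (2*L)² = 4*L²)
J(H, M) = M + 2*H + H*M
v(A) = -14 + A (v(A) = (20 + A) - 34 = -14 + A)
√(N(34, 0) + v(J(-8, -8))) = √(4*34² + (-14 + (-8 + 2*(-8) - 8*(-8)))) = √(4*1156 + (-14 + (-8 - 16 + 64))) = √(4624 + (-14 + 40)) = √(4624 + 26) = √4650 = 5*√186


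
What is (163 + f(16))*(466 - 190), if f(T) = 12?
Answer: 48300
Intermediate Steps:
(163 + f(16))*(466 - 190) = (163 + 12)*(466 - 190) = 175*276 = 48300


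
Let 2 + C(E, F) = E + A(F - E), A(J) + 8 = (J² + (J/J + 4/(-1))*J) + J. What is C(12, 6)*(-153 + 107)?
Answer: -2300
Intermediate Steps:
A(J) = -8 + J² - 2*J (A(J) = -8 + ((J² + (J/J + 4/(-1))*J) + J) = -8 + ((J² + (1 + 4*(-1))*J) + J) = -8 + ((J² + (1 - 4)*J) + J) = -8 + ((J² - 3*J) + J) = -8 + (J² - 2*J) = -8 + J² - 2*J)
C(E, F) = -10 + (F - E)² - 2*F + 3*E (C(E, F) = -2 + (E + (-8 + (F - E)² - 2*(F - E))) = -2 + (E + (-8 + (F - E)² + (-2*F + 2*E))) = -2 + (E + (-8 + (F - E)² - 2*F + 2*E)) = -2 + (-8 + (F - E)² - 2*F + 3*E) = -10 + (F - E)² - 2*F + 3*E)
C(12, 6)*(-153 + 107) = (-10 + (12 - 1*6)² - 2*6 + 3*12)*(-153 + 107) = (-10 + (12 - 6)² - 12 + 36)*(-46) = (-10 + 6² - 12 + 36)*(-46) = (-10 + 36 - 12 + 36)*(-46) = 50*(-46) = -2300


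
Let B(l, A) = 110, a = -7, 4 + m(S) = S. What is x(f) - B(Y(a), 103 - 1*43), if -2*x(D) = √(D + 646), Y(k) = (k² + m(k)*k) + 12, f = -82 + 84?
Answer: -110 - 9*√2 ≈ -122.73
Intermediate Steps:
m(S) = -4 + S
f = 2
Y(k) = 12 + k² + k*(-4 + k) (Y(k) = (k² + (-4 + k)*k) + 12 = (k² + k*(-4 + k)) + 12 = 12 + k² + k*(-4 + k))
x(D) = -√(646 + D)/2 (x(D) = -√(D + 646)/2 = -√(646 + D)/2)
x(f) - B(Y(a), 103 - 1*43) = -√(646 + 2)/2 - 1*110 = -9*√2 - 110 = -110 - 9*√2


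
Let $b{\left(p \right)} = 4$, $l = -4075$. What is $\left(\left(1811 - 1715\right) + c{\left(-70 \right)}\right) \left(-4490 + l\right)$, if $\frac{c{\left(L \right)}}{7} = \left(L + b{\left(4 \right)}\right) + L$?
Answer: $7331640$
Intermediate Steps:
$c{\left(L \right)} = 28 + 14 L$ ($c{\left(L \right)} = 7 \left(\left(L + 4\right) + L\right) = 7 \left(\left(4 + L\right) + L\right) = 7 \left(4 + 2 L\right) = 28 + 14 L$)
$\left(\left(1811 - 1715\right) + c{\left(-70 \right)}\right) \left(-4490 + l\right) = \left(\left(1811 - 1715\right) + \left(28 + 14 \left(-70\right)\right)\right) \left(-4490 - 4075\right) = \left(\left(1811 - 1715\right) + \left(28 - 980\right)\right) \left(-8565\right) = \left(96 - 952\right) \left(-8565\right) = \left(-856\right) \left(-8565\right) = 7331640$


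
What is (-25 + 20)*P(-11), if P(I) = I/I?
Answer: -5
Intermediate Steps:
P(I) = 1
(-25 + 20)*P(-11) = (-25 + 20)*1 = -5*1 = -5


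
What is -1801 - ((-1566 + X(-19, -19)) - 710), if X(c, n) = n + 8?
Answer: 486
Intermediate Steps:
X(c, n) = 8 + n
-1801 - ((-1566 + X(-19, -19)) - 710) = -1801 - ((-1566 + (8 - 19)) - 710) = -1801 - ((-1566 - 11) - 710) = -1801 - (-1577 - 710) = -1801 - 1*(-2287) = -1801 + 2287 = 486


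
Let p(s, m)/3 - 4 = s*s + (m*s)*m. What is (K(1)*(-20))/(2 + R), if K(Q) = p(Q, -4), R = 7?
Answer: -140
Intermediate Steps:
p(s, m) = 12 + 3*s**2 + 3*s*m**2 (p(s, m) = 12 + 3*(s*s + (m*s)*m) = 12 + 3*(s**2 + s*m**2) = 12 + (3*s**2 + 3*s*m**2) = 12 + 3*s**2 + 3*s*m**2)
K(Q) = 12 + 3*Q**2 + 48*Q (K(Q) = 12 + 3*Q**2 + 3*Q*(-4)**2 = 12 + 3*Q**2 + 3*Q*16 = 12 + 3*Q**2 + 48*Q)
(K(1)*(-20))/(2 + R) = ((12 + 3*1**2 + 48*1)*(-20))/(2 + 7) = ((12 + 3*1 + 48)*(-20))/9 = ((12 + 3 + 48)*(-20))*(1/9) = (63*(-20))*(1/9) = -1260*1/9 = -140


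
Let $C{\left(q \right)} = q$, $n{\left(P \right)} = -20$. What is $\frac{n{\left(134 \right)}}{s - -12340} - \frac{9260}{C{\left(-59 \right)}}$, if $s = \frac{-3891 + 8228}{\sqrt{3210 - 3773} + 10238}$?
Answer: $\frac{147808435974207210260}{941769738138668091} - \frac{86740 i \sqrt{563}}{15962198951502849} \approx 156.95 - 1.2894 \cdot 10^{-10} i$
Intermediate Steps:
$s = \frac{4337}{10238 + i \sqrt{563}}$ ($s = \frac{4337}{\sqrt{-563} + 10238} = \frac{4337}{i \sqrt{563} + 10238} = \frac{4337}{10238 + i \sqrt{563}} \approx 0.42362 - 0.00098177 i$)
$\frac{n{\left(134 \right)}}{s - -12340} - \frac{9260}{C{\left(-59 \right)}} = - \frac{20}{\left(\frac{44402206}{104817207} - \frac{4337 i \sqrt{563}}{104817207}\right) - -12340} - \frac{9260}{-59} = - \frac{20}{\left(\frac{44402206}{104817207} - \frac{4337 i \sqrt{563}}{104817207}\right) + 12340} - - \frac{9260}{59} = - \frac{20}{\frac{1293488736586}{104817207} - \frac{4337 i \sqrt{563}}{104817207}} + \frac{9260}{59} = \frac{9260}{59} - \frac{20}{\frac{1293488736586}{104817207} - \frac{4337 i \sqrt{563}}{104817207}}$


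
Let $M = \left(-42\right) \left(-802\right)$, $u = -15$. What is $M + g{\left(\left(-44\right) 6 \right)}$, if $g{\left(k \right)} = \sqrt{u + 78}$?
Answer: $33684 + 3 \sqrt{7} \approx 33692.0$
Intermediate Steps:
$M = 33684$
$g{\left(k \right)} = 3 \sqrt{7}$ ($g{\left(k \right)} = \sqrt{-15 + 78} = \sqrt{63} = 3 \sqrt{7}$)
$M + g{\left(\left(-44\right) 6 \right)} = 33684 + 3 \sqrt{7}$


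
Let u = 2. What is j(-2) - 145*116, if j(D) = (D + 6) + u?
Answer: -16814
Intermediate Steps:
j(D) = 8 + D (j(D) = (D + 6) + 2 = (6 + D) + 2 = 8 + D)
j(-2) - 145*116 = (8 - 2) - 145*116 = 6 - 16820 = -16814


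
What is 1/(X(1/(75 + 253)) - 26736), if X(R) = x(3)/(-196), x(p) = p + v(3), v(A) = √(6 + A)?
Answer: -98/2620131 ≈ -3.7403e-5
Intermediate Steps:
x(p) = 3 + p (x(p) = p + √(6 + 3) = p + √9 = p + 3 = 3 + p)
X(R) = -3/98 (X(R) = (3 + 3)/(-196) = 6*(-1/196) = -3/98)
1/(X(1/(75 + 253)) - 26736) = 1/(-3/98 - 26736) = 1/(-2620131/98) = -98/2620131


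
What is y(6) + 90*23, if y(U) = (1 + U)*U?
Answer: 2112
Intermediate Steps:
y(U) = U*(1 + U)
y(6) + 90*23 = 6*(1 + 6) + 90*23 = 6*7 + 2070 = 42 + 2070 = 2112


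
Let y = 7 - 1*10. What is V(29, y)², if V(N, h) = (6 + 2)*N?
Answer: 53824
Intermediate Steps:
y = -3 (y = 7 - 10 = -3)
V(N, h) = 8*N
V(29, y)² = (8*29)² = 232² = 53824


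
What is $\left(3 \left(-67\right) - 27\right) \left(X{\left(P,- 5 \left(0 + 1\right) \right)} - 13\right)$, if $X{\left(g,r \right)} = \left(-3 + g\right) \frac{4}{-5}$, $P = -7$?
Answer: $1140$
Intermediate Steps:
$X{\left(g,r \right)} = \frac{12}{5} - \frac{4 g}{5}$ ($X{\left(g,r \right)} = \left(-3 + g\right) 4 \left(- \frac{1}{5}\right) = \left(-3 + g\right) \left(- \frac{4}{5}\right) = \frac{12}{5} - \frac{4 g}{5}$)
$\left(3 \left(-67\right) - 27\right) \left(X{\left(P,- 5 \left(0 + 1\right) \right)} - 13\right) = \left(3 \left(-67\right) - 27\right) \left(\left(\frac{12}{5} - - \frac{28}{5}\right) - 13\right) = \left(-201 - 27\right) \left(\left(\frac{12}{5} + \frac{28}{5}\right) - 13\right) = - 228 \left(8 - 13\right) = \left(-228\right) \left(-5\right) = 1140$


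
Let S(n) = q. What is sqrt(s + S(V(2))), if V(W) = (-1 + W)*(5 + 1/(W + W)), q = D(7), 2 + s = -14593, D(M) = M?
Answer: 2*I*sqrt(3647) ≈ 120.78*I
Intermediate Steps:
s = -14595 (s = -2 - 14593 = -14595)
q = 7
V(W) = (-1 + W)*(5 + 1/(2*W))
S(n) = 7
sqrt(s + S(V(2))) = sqrt(-14595 + 7) = sqrt(-14588) = 2*I*sqrt(3647)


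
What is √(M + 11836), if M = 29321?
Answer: 3*√4573 ≈ 202.87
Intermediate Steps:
√(M + 11836) = √(29321 + 11836) = √41157 = 3*√4573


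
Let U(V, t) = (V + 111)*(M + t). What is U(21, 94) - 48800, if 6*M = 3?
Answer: -36326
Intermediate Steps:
M = 1/2 (M = (1/6)*3 = 1/2 ≈ 0.50000)
U(V, t) = (1/2 + t)*(111 + V) (U(V, t) = (V + 111)*(1/2 + t) = (111 + V)*(1/2 + t) = (1/2 + t)*(111 + V))
U(21, 94) - 48800 = (111/2 + (1/2)*21 + 111*94 + 21*94) - 48800 = (111/2 + 21/2 + 10434 + 1974) - 48800 = 12474 - 48800 = -36326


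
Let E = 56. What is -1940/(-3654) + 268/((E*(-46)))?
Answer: 71753/168084 ≈ 0.42689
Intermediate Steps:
-1940/(-3654) + 268/((E*(-46))) = -1940/(-3654) + 268/((56*(-46))) = -1940*(-1/3654) + 268/(-2576) = 970/1827 + 268*(-1/2576) = 970/1827 - 67/644 = 71753/168084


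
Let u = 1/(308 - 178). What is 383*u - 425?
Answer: -54867/130 ≈ -422.05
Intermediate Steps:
u = 1/130 ≈ 0.0076923
383*u - 425 = 383*(1/130) - 425 = 383/130 - 425 = -54867/130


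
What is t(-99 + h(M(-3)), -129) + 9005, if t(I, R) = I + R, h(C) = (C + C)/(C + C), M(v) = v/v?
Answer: 8778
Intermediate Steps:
M(v) = 1
h(C) = 1 (h(C) = (2*C)/((2*C)) = (2*C)*(1/(2*C)) = 1)
t(-99 + h(M(-3)), -129) + 9005 = ((-99 + 1) - 129) + 9005 = (-98 - 129) + 9005 = -227 + 9005 = 8778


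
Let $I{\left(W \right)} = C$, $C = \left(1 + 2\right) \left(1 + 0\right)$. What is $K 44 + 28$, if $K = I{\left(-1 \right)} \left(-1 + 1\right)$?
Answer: $28$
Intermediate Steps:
$C = 3$ ($C = 3 \cdot 1 = 3$)
$I{\left(W \right)} = 3$
$K = 0$ ($K = 3 \left(-1 + 1\right) = 3 \cdot 0 = 0$)
$K 44 + 28 = 0 \cdot 44 + 28 = 0 + 28 = 28$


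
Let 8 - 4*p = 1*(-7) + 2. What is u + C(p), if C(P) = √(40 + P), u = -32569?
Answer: -32569 + √173/2 ≈ -32562.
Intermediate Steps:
p = 13/4 (p = 2 - (1*(-7) + 2)/4 = 2 - (-7 + 2)/4 = 2 - ¼*(-5) = 2 + 5/4 = 13/4 ≈ 3.2500)
u + C(p) = -32569 + √(40 + 13/4) = -32569 + √(173/4) = -32569 + √173/2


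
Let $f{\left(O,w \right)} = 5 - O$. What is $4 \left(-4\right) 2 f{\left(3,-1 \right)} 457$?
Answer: $-29248$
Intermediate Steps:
$4 \left(-4\right) 2 f{\left(3,-1 \right)} 457 = 4 \left(-4\right) 2 \left(5 - 3\right) 457 = - 16 \cdot 2 \left(5 - 3\right) 457 = - 16 \cdot 2 \cdot 2 \cdot 457 = \left(-16\right) 4 \cdot 457 = \left(-64\right) 457 = -29248$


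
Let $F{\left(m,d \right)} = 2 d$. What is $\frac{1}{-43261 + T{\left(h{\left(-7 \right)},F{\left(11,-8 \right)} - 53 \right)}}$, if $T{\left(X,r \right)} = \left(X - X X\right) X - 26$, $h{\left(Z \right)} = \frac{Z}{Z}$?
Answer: $- \frac{1}{43287} \approx -2.3102 \cdot 10^{-5}$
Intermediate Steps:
$h{\left(Z \right)} = 1$
$T{\left(X,r \right)} = -26 + X \left(X - X^{2}\right)$ ($T{\left(X,r \right)} = \left(X - X^{2}\right) X - 26 = X \left(X - X^{2}\right) - 26 = -26 + X \left(X - X^{2}\right)$)
$\frac{1}{-43261 + T{\left(h{\left(-7 \right)},F{\left(11,-8 \right)} - 53 \right)}} = \frac{1}{-43261 - \left(27 - 1\right)} = \frac{1}{-43261 - 26} = \frac{1}{-43287} = - \frac{1}{43287}$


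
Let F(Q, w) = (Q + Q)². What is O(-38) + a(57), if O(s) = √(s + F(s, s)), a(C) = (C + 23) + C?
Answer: 137 + √5738 ≈ 212.75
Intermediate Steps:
F(Q, w) = 4*Q² (F(Q, w) = (2*Q)² = 4*Q²)
a(C) = 23 + 2*C (a(C) = (23 + C) + C = 23 + 2*C)
O(s) = √(s + 4*s²)
O(-38) + a(57) = √(-38*(1 + 4*(-38))) + (23 + 2*57) = √(-38*(1 - 152)) + (23 + 114) = √(-38*(-151)) + 137 = √5738 + 137 = 137 + √5738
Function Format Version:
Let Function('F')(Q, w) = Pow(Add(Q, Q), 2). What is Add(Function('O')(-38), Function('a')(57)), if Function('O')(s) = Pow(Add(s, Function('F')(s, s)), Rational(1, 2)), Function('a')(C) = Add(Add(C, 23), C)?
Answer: Add(137, Pow(5738, Rational(1, 2))) ≈ 212.75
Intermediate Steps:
Function('F')(Q, w) = Mul(4, Pow(Q, 2)) (Function('F')(Q, w) = Pow(Mul(2, Q), 2) = Mul(4, Pow(Q, 2)))
Function('a')(C) = Add(23, Mul(2, C)) (Function('a')(C) = Add(Add(23, C), C) = Add(23, Mul(2, C)))
Function('O')(s) = Pow(Add(s, Mul(4, Pow(s, 2))), Rational(1, 2))
Add(Function('O')(-38), Function('a')(57)) = Add(Pow(Mul(-38, Add(1, Mul(4, -38))), Rational(1, 2)), Add(23, Mul(2, 57))) = Add(Pow(Mul(-38, Add(1, -152)), Rational(1, 2)), Add(23, 114)) = Add(Pow(Mul(-38, -151), Rational(1, 2)), 137) = Add(Pow(5738, Rational(1, 2)), 137) = Add(137, Pow(5738, Rational(1, 2)))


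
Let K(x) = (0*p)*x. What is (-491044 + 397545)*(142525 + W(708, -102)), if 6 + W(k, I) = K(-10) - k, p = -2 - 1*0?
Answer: -13259186689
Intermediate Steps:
p = -2 (p = -2 + 0 = -2)
K(x) = 0 (K(x) = (0*(-2))*x = 0*x = 0)
W(k, I) = -6 - k (W(k, I) = -6 + (0 - k) = -6 - k)
(-491044 + 397545)*(142525 + W(708, -102)) = (-491044 + 397545)*(142525 + (-6 - 1*708)) = -93499*(142525 + (-6 - 708)) = -93499*(142525 - 714) = -93499*141811 = -13259186689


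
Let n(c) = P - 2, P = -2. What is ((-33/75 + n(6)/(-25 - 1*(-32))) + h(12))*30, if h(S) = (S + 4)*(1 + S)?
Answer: 217338/35 ≈ 6209.7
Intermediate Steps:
n(c) = -4 (n(c) = -2 - 2 = -4)
h(S) = (1 + S)*(4 + S) (h(S) = (4 + S)*(1 + S) = (1 + S)*(4 + S))
((-33/75 + n(6)/(-25 - 1*(-32))) + h(12))*30 = ((-33/75 - 4/(-25 - 1*(-32))) + (4 + 12**2 + 5*12))*30 = ((-33*1/75 - 4/(-25 + 32)) + (4 + 144 + 60))*30 = ((-11/25 - 4/7) + 208)*30 = (-177/175 + 208)*30 = (36223/175)*30 = 217338/35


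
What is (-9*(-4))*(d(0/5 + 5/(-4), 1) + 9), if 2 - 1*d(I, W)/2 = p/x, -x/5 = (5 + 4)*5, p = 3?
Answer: 11724/25 ≈ 468.96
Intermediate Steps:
x = -225 (x = -5*(5 + 4)*5 = -45*5 = -5*45 = -225)
d(I, W) = 302/75 (d(I, W) = 4 - 6/(-225) = 4 - 6*(-1)/225 = 4 - 2*(-1/75) = 4 + 2/75 = 302/75)
(-9*(-4))*(d(0/5 + 5/(-4), 1) + 9) = (-9*(-4))*(302/75 + 9) = 36*(977/75) = 11724/25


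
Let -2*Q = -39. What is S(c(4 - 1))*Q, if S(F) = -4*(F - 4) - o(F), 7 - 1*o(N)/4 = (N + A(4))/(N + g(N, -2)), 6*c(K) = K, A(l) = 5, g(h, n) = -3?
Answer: -2223/5 ≈ -444.60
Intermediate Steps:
Q = 39/2 (Q = -½*(-39) = 39/2 ≈ 19.500)
c(K) = K/6
o(N) = 28 - 4*(5 + N)/(-3 + N) (o(N) = 28 - 4*(N + 5)/(N - 3) = 28 - 4*(5 + N)/(-3 + N))
S(F) = 16 - 4*F - 8*(-13 + 3*F)/(-3 + F) (S(F) = -4*(F - 4) - 8*(-13 + 3*F)/(-3 + F) = -4*(-4 + F) - 8*(-13 + 3*F)/(-3 + F) = (16 - 4*F) - 8*(-13 + 3*F)/(-3 + F) = 16 - 4*F - 8*(-13 + 3*F)/(-3 + F))
S(c(4 - 1))*Q = (4*(14 + (4 - 1)/6 - ((4 - 1)/6)²)/(-3 + (4 - 1)/6))*(39/2) = (4*(14 + (⅙)*3 - ((⅙)*3)²)/(-3 + (⅙)*3))*(39/2) = (4*(14 + ½ - (½)²)/(-3 + ½))*(39/2) = (4*(14 + ½ - 1*¼)/(-5/2))*(39/2) = (4*(-⅖)*(14 + ½ - ¼))*(39/2) = (4*(-⅖)*(57/4))*(39/2) = -114/5*39/2 = -2223/5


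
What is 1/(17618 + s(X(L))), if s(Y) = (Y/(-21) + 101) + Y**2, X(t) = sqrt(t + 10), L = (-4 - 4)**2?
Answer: 7846713/139616564335 + 21*sqrt(74)/139616564335 ≈ 5.6203e-5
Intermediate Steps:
L = 64 (L = (-8)**2 = 64)
X(t) = sqrt(10 + t)
s(Y) = 101 + Y**2 - Y/21 (s(Y) = (Y*(-1/21) + 101) + Y**2 = (-Y/21 + 101) + Y**2 = (101 - Y/21) + Y**2 = 101 + Y**2 - Y/21)
1/(17618 + s(X(L))) = 1/(17618 + (101 + (sqrt(10 + 64))**2 - sqrt(10 + 64)/21)) = 1/(17618 + (101 + (sqrt(74))**2 - sqrt(74)/21)) = 1/(17618 + (101 + 74 - sqrt(74)/21)) = 1/(17618 + (175 - sqrt(74)/21)) = 1/(17793 - sqrt(74)/21)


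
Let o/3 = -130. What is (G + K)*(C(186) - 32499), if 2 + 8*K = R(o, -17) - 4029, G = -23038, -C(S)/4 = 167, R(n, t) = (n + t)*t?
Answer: 752128059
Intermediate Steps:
o = -390 (o = 3*(-130) = -390)
R(n, t) = t*(n + t)
C(S) = -668 (C(S) = -4*167 = -668)
K = 361 (K = -¼ + (-17*(-390 - 17) - 4029)/8 = -¼ + (-17*(-407) - 4029)/8 = -¼ + (6919 - 4029)/8 = -¼ + (⅛)*2890 = -¼ + 1445/4 = 361)
(G + K)*(C(186) - 32499) = (-23038 + 361)*(-668 - 32499) = -22677*(-33167) = 752128059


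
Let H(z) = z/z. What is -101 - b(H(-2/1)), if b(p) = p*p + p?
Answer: -103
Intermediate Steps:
H(z) = 1
b(p) = p + p**2 (b(p) = p**2 + p = p + p**2)
-101 - b(H(-2/1)) = -101 - (1 + 1) = -101 - 2 = -103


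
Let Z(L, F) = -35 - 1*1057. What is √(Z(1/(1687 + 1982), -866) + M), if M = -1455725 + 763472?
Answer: I*√693345 ≈ 832.67*I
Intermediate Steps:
Z(L, F) = -1092 (Z(L, F) = -35 - 1057 = -1092)
M = -692253
√(Z(1/(1687 + 1982), -866) + M) = √(-1092 - 692253) = √(-693345) = I*√693345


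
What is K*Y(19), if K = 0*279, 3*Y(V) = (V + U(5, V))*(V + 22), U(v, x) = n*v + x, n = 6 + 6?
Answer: 0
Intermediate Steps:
n = 12
U(v, x) = x + 12*v (U(v, x) = 12*v + x = x + 12*v)
Y(V) = (22 + V)*(60 + 2*V)/3 (Y(V) = ((V + (V + 12*5))*(V + 22))/3 = ((V + (V + 60))*(22 + V))/3 = ((V + (60 + V))*(22 + V))/3 = ((60 + 2*V)*(22 + V))/3 = ((22 + V)*(60 + 2*V))/3 = (22 + V)*(60 + 2*V)/3)
K = 0
K*Y(19) = 0*(440 + (⅔)*19² + (104/3)*19) = 0*(440 + (⅔)*361 + 1976/3) = 0*(440 + 722/3 + 1976/3) = 0*(4018/3) = 0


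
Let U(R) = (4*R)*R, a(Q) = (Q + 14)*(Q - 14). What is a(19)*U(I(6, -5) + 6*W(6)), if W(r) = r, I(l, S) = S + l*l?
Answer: 2962740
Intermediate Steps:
a(Q) = (-14 + Q)*(14 + Q) (a(Q) = (14 + Q)*(-14 + Q) = (-14 + Q)*(14 + Q))
I(l, S) = S + l**2
U(R) = 4*R**2
a(19)*U(I(6, -5) + 6*W(6)) = (-196 + 19**2)*(4*((-5 + 6**2) + 6*6)**2) = (-196 + 361)*(4*((-5 + 36) + 36)**2) = 165*(4*(31 + 36)**2) = 165*(4*67**2) = 165*(4*4489) = 165*17956 = 2962740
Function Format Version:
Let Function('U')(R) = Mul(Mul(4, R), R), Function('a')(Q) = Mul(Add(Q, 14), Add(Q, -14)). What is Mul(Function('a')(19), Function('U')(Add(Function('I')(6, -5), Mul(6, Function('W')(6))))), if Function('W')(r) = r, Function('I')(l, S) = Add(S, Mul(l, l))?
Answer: 2962740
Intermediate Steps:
Function('a')(Q) = Mul(Add(-14, Q), Add(14, Q)) (Function('a')(Q) = Mul(Add(14, Q), Add(-14, Q)) = Mul(Add(-14, Q), Add(14, Q)))
Function('I')(l, S) = Add(S, Pow(l, 2))
Function('U')(R) = Mul(4, Pow(R, 2))
Mul(Function('a')(19), Function('U')(Add(Function('I')(6, -5), Mul(6, Function('W')(6))))) = Mul(Add(-196, Pow(19, 2)), Mul(4, Pow(Add(Add(-5, Pow(6, 2)), Mul(6, 6)), 2))) = Mul(Add(-196, 361), Mul(4, Pow(Add(Add(-5, 36), 36), 2))) = Mul(165, Mul(4, Pow(Add(31, 36), 2))) = Mul(165, Mul(4, Pow(67, 2))) = Mul(165, Mul(4, 4489)) = Mul(165, 17956) = 2962740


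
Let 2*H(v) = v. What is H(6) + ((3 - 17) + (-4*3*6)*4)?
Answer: -299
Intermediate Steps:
H(v) = v/2
H(6) + ((3 - 17) + (-4*3*6)*4) = (½)*6 + ((3 - 17) + (-4*3*6)*4) = 3 + (-14 - 12*6*4) = 3 + (-14 - 72*4) = 3 + (-14 - 288) = 3 - 302 = -299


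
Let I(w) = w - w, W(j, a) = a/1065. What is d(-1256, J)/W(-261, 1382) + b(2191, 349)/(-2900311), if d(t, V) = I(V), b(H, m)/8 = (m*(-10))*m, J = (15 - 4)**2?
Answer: 9744080/2900311 ≈ 3.3597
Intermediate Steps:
W(j, a) = a/1065 (W(j, a) = a*(1/1065) = a/1065)
J = 121 (J = 11**2 = 121)
I(w) = 0
b(H, m) = -80*m**2 (b(H, m) = 8*((m*(-10))*m) = 8*((-10*m)*m) = 8*(-10*m**2) = -80*m**2)
d(t, V) = 0
d(-1256, J)/W(-261, 1382) + b(2191, 349)/(-2900311) = 0/(((1/1065)*1382)) - 80*349**2/(-2900311) = 0/(1382/1065) - 80*121801*(-1/2900311) = 0*(1065/1382) - 9744080*(-1/2900311) = 0 + 9744080/2900311 = 9744080/2900311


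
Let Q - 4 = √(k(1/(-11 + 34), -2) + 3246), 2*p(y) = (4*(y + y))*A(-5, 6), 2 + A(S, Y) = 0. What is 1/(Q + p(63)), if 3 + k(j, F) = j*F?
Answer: -11500/5675413 - √1715501/5675413 ≈ -0.0022571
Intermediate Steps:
A(S, Y) = -2 (A(S, Y) = -2 + 0 = -2)
k(j, F) = -3 + F*j (k(j, F) = -3 + j*F = -3 + F*j)
p(y) = -8*y (p(y) = ((4*(y + y))*(-2))/2 = ((4*(2*y))*(-2))/2 = ((8*y)*(-2))/2 = (-16*y)/2 = -8*y)
Q = 4 + √1715501/23 (Q = 4 + √((-3 - 2/(-11 + 34)) + 3246) = 4 + √((-3 - 2/23) + 3246) = 4 + √(-71/23 + 3246) = 4 + √(74587/23) = 4 + √1715501/23 ≈ 60.947)
1/(Q + p(63)) = 1/((4 + √1715501/23) - 8*63) = 1/((4 + √1715501/23) - 504) = 1/(-500 + √1715501/23)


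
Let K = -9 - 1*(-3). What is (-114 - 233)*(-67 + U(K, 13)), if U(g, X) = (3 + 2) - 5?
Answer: 23249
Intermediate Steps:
K = -6 (K = -9 + 3 = -6)
U(g, X) = 0 (U(g, X) = 5 - 5 = 0)
(-114 - 233)*(-67 + U(K, 13)) = (-114 - 233)*(-67 + 0) = -347*(-67) = 23249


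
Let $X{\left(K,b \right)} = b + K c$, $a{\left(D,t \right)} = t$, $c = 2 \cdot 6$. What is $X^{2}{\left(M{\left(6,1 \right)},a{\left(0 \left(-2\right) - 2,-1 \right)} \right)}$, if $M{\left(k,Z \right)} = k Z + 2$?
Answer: $9025$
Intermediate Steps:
$c = 12$
$M{\left(k,Z \right)} = 2 + Z k$ ($M{\left(k,Z \right)} = Z k + 2 = 2 + Z k$)
$X{\left(K,b \right)} = b + 12 K$ ($X{\left(K,b \right)} = b + K 12 = b + 12 K$)
$X^{2}{\left(M{\left(6,1 \right)},a{\left(0 \left(-2\right) - 2,-1 \right)} \right)} = \left(-1 + 12 \left(2 + 1 \cdot 6\right)\right)^{2} = \left(-1 + 12 \left(2 + 6\right)\right)^{2} = \left(-1 + 12 \cdot 8\right)^{2} = \left(-1 + 96\right)^{2} = 95^{2} = 9025$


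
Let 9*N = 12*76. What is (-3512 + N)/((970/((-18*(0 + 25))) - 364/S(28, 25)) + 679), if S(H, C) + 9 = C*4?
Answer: -76740/15139 ≈ -5.0690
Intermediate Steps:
N = 304/3 (N = (12*76)/9 = (⅑)*912 = 304/3 ≈ 101.33)
S(H, C) = -9 + 4*C (S(H, C) = -9 + C*4 = -9 + 4*C)
(-3512 + N)/((970/((-18*(0 + 25))) - 364/S(28, 25)) + 679) = (-3512 + 304/3)/((970/((-18*(0 + 25))) - 364/(-9 + 4*25)) + 679) = -10232/(3*((970/((-18*25)) - 364/(-9 + 100)) + 679)) = -10232/(3*((970/(-450) - 364/91) + 679)) = -10232/(3*((970*(-1/450) - 364*1/91) + 679)) = -10232/(3*((-97/45 - 4) + 679)) = -10232/(3*(-277/45 + 679)) = -10232/(3*30278/45) = -10232/3*45/30278 = -76740/15139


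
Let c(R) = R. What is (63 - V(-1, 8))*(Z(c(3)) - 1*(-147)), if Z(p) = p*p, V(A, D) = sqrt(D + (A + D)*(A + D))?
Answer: 9828 - 156*sqrt(57) ≈ 8650.2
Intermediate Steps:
V(A, D) = sqrt(D + (A + D)**2)
Z(p) = p**2
(63 - V(-1, 8))*(Z(c(3)) - 1*(-147)) = (63 - sqrt(8 + (-1 + 8)**2))*(3**2 - 1*(-147)) = (63 - sqrt(8 + 7**2))*(9 + 147) = (63 - sqrt(8 + 49))*156 = (63 - sqrt(57))*156 = 9828 - 156*sqrt(57)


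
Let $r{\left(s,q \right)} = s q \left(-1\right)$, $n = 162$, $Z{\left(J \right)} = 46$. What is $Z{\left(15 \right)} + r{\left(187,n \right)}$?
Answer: $-30248$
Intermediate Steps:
$r{\left(s,q \right)} = - q s$ ($r{\left(s,q \right)} = q s \left(-1\right) = - q s$)
$Z{\left(15 \right)} + r{\left(187,n \right)} = 46 - 162 \cdot 187 = 46 - 30294 = -30248$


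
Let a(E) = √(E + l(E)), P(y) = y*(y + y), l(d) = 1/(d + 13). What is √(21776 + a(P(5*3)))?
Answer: √(4668099344 + 463*√96466513)/463 ≈ 147.64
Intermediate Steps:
l(d) = 1/(13 + d)
P(y) = 2*y² (P(y) = y*(2*y) = 2*y²)
a(E) = √(E + 1/(13 + E))
√(21776 + a(P(5*3))) = √(21776 + √((1 + (2*(5*3)²)*(13 + 2*(5*3)²))/(13 + 2*(5*3)²))) = √(21776 + √((1 + (2*15²)*(13 + 2*15²))/(13 + 2*15²))) = √(21776 + √((1 + (2*225)*(13 + 2*225))/(13 + 2*225))) = √(21776 + √((1 + 450*(13 + 450))/(13 + 450))) = √(21776 + √((1 + 450*463)/463)) = √(21776 + √((1 + 208350)/463)) = √(21776 + √((1/463)*208351)) = √(21776 + √(208351/463)) = √(21776 + √96466513/463)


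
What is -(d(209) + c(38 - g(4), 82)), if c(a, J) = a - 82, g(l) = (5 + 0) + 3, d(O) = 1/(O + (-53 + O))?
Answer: 18979/365 ≈ 51.997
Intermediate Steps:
d(O) = 1/(-53 + 2*O)
g(l) = 8 (g(l) = 5 + 3 = 8)
c(a, J) = -82 + a
-(d(209) + c(38 - g(4), 82)) = -(1/(-53 + 2*209) + (-82 + (38 - 1*8))) = -(1/(-53 + 418) + (-82 + (38 - 8))) = -(1/365 + (-82 + 30)) = -(1/365 - 52) = -1*(-18979/365) = 18979/365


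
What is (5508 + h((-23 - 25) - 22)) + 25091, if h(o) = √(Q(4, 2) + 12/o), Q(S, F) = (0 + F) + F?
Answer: 30599 + √4690/35 ≈ 30601.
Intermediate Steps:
Q(S, F) = 2*F (Q(S, F) = F + F = 2*F)
h(o) = √(4 + 12/o) (h(o) = √(2*2 + 12/o) = √(4 + 12/o))
(5508 + h((-23 - 25) - 22)) + 25091 = (5508 + 2*√((3 + ((-23 - 25) - 22))/((-23 - 25) - 22))) + 25091 = (5508 + 2*√((3 + (-48 - 22))/(-48 - 22))) + 25091 = (5508 + 2*√((3 - 70)/(-70))) + 25091 = (5508 + 2*√(-1/70*(-67))) + 25091 = (5508 + 2*√(67/70)) + 25091 = (5508 + 2*(√4690/70)) + 25091 = (5508 + √4690/35) + 25091 = 30599 + √4690/35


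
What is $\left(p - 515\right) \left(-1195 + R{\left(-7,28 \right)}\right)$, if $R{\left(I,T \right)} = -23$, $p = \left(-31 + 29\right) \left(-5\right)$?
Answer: $615090$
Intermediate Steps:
$p = 10$ ($p = \left(-2\right) \left(-5\right) = 10$)
$\left(p - 515\right) \left(-1195 + R{\left(-7,28 \right)}\right) = \left(10 - 515\right) \left(-1195 - 23\right) = \left(-505\right) \left(-1218\right) = 615090$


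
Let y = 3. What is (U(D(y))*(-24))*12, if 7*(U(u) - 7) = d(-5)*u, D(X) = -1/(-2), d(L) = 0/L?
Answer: -2016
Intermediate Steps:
d(L) = 0
D(X) = ½ (D(X) = -1*(-½) = ½)
U(u) = 7 (U(u) = 7 + (0*u)/7 = 7 + (⅐)*0 = 7 + 0 = 7)
(U(D(y))*(-24))*12 = (7*(-24))*12 = -168*12 = -2016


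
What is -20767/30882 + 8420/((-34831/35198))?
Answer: -9153133970497/1075650942 ≈ -8509.4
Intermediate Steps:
-20767/30882 + 8420/((-34831/35198)) = -20767*1/30882 + 8420/((-34831*1/35198)) = -20767/30882 + 8420/(-34831/35198) = -20767/30882 + 8420*(-35198/34831) = -20767/30882 - 296367160/34831 = -9153133970497/1075650942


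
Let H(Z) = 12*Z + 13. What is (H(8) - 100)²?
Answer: 81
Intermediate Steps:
H(Z) = 13 + 12*Z
(H(8) - 100)² = ((13 + 12*8) - 100)² = ((13 + 96) - 100)² = (109 - 100)² = 9² = 81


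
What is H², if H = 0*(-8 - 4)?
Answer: 0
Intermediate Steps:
H = 0 (H = 0*(-12) = 0)
H² = 0² = 0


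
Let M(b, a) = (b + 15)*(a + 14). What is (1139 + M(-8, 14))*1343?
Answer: 1792905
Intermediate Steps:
M(b, a) = (14 + a)*(15 + b) (M(b, a) = (15 + b)*(14 + a) = (14 + a)*(15 + b))
(1139 + M(-8, 14))*1343 = (1139 + (210 + 14*(-8) + 15*14 + 14*(-8)))*1343 = (1139 + (210 - 112 + 210 - 112))*1343 = (1139 + 196)*1343 = 1335*1343 = 1792905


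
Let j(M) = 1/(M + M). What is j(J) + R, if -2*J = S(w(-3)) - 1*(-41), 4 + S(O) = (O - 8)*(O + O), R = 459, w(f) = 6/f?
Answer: 35342/77 ≈ 458.99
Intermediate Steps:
S(O) = -4 + 2*O*(-8 + O) (S(O) = -4 + (O - 8)*(O + O) = -4 + (-8 + O)*(2*O) = -4 + 2*O*(-8 + O))
J = -77/2 (J = -((-4 - 96/(-3) + 2*(6/(-3))²) - 1*(-41))/2 = -((-4 - 96*(-1)/3 + 2*(6*(-⅓))²) + 41)/2 = -((-4 - 16*(-2) + 2*(-2)²) + 41)/2 = -((-4 + 32 + 2*4) + 41)/2 = -((-4 + 32 + 8) + 41)/2 = -(36 + 41)/2 = -½*77 = -77/2 ≈ -38.500)
j(M) = 1/(2*M)
j(J) + R = 1/(2*(-77/2)) + 459 = (½)*(-2/77) + 459 = -1/77 + 459 = 35342/77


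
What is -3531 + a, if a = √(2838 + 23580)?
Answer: -3531 + √26418 ≈ -3368.5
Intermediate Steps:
a = √26418 ≈ 162.54
-3531 + a = -3531 + √26418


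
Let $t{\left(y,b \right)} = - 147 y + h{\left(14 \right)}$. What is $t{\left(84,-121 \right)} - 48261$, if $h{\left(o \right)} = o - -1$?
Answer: $-60594$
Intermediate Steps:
$h{\left(o \right)} = 1 + o$ ($h{\left(o \right)} = o + 1 = 1 + o$)
$t{\left(y,b \right)} = 15 - 147 y$ ($t{\left(y,b \right)} = - 147 y + \left(1 + 14\right) = - 147 y + 15 = 15 - 147 y$)
$t{\left(84,-121 \right)} - 48261 = \left(15 - 12348\right) - 48261 = -12333 - 48261 = -60594$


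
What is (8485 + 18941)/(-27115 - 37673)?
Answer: -4571/10798 ≈ -0.42332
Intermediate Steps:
(8485 + 18941)/(-27115 - 37673) = 27426/(-64788) = 27426*(-1/64788) = -4571/10798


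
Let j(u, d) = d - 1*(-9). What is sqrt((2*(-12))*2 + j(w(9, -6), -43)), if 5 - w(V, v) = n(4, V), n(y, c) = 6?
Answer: I*sqrt(82) ≈ 9.0554*I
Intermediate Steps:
w(V, v) = -1 (w(V, v) = 5 - 1*6 = 5 - 6 = -1)
j(u, d) = 9 + d (j(u, d) = d + 9 = 9 + d)
sqrt((2*(-12))*2 + j(w(9, -6), -43)) = sqrt((2*(-12))*2 + (9 - 43)) = sqrt(-24*2 - 34) = sqrt(-48 - 34) = sqrt(-82) = I*sqrt(82)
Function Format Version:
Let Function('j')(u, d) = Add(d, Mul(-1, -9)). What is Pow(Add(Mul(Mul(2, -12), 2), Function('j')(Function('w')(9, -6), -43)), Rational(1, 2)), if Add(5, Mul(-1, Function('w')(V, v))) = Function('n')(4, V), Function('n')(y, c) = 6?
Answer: Mul(I, Pow(82, Rational(1, 2))) ≈ Mul(9.0554, I)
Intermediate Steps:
Function('w')(V, v) = -1 (Function('w')(V, v) = Add(5, Mul(-1, 6)) = Add(5, -6) = -1)
Function('j')(u, d) = Add(9, d) (Function('j')(u, d) = Add(d, 9) = Add(9, d))
Pow(Add(Mul(Mul(2, -12), 2), Function('j')(Function('w')(9, -6), -43)), Rational(1, 2)) = Pow(Add(Mul(Mul(2, -12), 2), Add(9, -43)), Rational(1, 2)) = Pow(Add(Mul(-24, 2), -34), Rational(1, 2)) = Pow(Add(-48, -34), Rational(1, 2)) = Pow(-82, Rational(1, 2)) = Mul(I, Pow(82, Rational(1, 2)))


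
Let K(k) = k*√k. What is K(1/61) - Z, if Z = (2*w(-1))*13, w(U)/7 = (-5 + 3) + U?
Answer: 546 + √61/3721 ≈ 546.00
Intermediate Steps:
w(U) = -14 + 7*U (w(U) = 7*((-5 + 3) + U) = 7*(-2 + U) = -14 + 7*U)
K(k) = k^(3/2)
Z = -546 (Z = (2*(-14 + 7*(-1)))*13 = (2*(-14 - 7))*13 = (2*(-21))*13 = -42*13 = -546)
K(1/61) - Z = (1/61)^(3/2) - 1*(-546) = (1/61)^(3/2) + 546 = √61/3721 + 546 = 546 + √61/3721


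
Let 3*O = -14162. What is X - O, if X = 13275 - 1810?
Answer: 48557/3 ≈ 16186.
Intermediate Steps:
O = -14162/3 (O = (⅓)*(-14162) = -14162/3 ≈ -4720.7)
X = 11465
X - O = 11465 - 1*(-14162/3) = 11465 + 14162/3 = 48557/3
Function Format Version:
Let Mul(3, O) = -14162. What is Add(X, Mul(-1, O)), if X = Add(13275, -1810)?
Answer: Rational(48557, 3) ≈ 16186.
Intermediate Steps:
O = Rational(-14162, 3) (O = Mul(Rational(1, 3), -14162) = Rational(-14162, 3) ≈ -4720.7)
X = 11465
Add(X, Mul(-1, O)) = Add(11465, Mul(-1, Rational(-14162, 3))) = Add(11465, Rational(14162, 3)) = Rational(48557, 3)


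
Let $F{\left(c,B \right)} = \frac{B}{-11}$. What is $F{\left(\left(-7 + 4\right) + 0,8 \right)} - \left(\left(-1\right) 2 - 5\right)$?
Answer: $\frac{69}{11} \approx 6.2727$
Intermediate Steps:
$F{\left(c,B \right)} = - \frac{B}{11}$ ($F{\left(c,B \right)} = B \left(- \frac{1}{11}\right) = - \frac{B}{11}$)
$F{\left(\left(-7 + 4\right) + 0,8 \right)} - \left(\left(-1\right) 2 - 5\right) = \left(- \frac{1}{11}\right) 8 - \left(\left(-1\right) 2 - 5\right) = - \frac{8}{11} - \left(-2 - 5\right) = - \frac{8}{11} - -7 = - \frac{8}{11} + 7 = \frac{69}{11}$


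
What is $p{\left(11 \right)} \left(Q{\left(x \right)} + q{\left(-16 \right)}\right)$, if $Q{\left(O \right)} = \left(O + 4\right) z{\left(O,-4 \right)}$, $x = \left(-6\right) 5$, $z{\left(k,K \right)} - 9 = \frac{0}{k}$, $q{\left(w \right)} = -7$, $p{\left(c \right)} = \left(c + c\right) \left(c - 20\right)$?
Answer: $47718$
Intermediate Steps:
$p{\left(c \right)} = 2 c \left(-20 + c\right)$
$z{\left(k,K \right)} = 9$ ($z{\left(k,K \right)} = 9 + \frac{0}{k} = 9 + 0 = 9$)
$x = -30$
$Q{\left(O \right)} = 36 + 9 O$ ($Q{\left(O \right)} = \left(O + 4\right) 9 = \left(4 + O\right) 9 = 36 + 9 O$)
$p{\left(11 \right)} \left(Q{\left(x \right)} + q{\left(-16 \right)}\right) = 2 \cdot 11 \left(-20 + 11\right) \left(\left(36 + 9 \left(-30\right)\right) - 7\right) = 2 \cdot 11 \left(-9\right) \left(\left(36 - 270\right) - 7\right) = - 198 \left(-234 - 7\right) = \left(-198\right) \left(-241\right) = 47718$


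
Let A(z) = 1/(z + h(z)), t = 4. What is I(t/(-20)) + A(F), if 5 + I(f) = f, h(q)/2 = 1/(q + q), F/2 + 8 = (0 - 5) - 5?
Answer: -33902/6485 ≈ -5.2278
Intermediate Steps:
F = -36 (F = -16 + 2*((0 - 5) - 5) = -16 + 2*(-5 - 5) = -16 + 2*(-10) = -16 - 20 = -36)
h(q) = 1/q (h(q) = 2/(q + q) = 2/((2*q)) = 2*(1/(2*q)) = 1/q)
I(f) = -5 + f
A(z) = 1/(z + 1/z)
I(t/(-20)) + A(F) = (-5 + 4/(-20)) - 36/(1 + (-36)**2) = (-5 + 4*(-1/20)) - 36/(1 + 1296) = (-5 - 1/5) - 36/1297 = -26/5 - 36*1/1297 = -26/5 - 36/1297 = -33902/6485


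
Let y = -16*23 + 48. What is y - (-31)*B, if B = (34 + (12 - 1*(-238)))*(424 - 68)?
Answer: 3133904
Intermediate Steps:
B = 101104 (B = (34 + (12 + 238))*356 = (34 + 250)*356 = 284*356 = 101104)
y = -320 (y = -368 + 48 = -320)
y - (-31)*B = -320 - (-31)*101104 = -320 - 1*(-3134224) = -320 + 3134224 = 3133904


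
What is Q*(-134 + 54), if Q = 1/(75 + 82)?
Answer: -80/157 ≈ -0.50955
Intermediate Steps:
Q = 1/157 ≈ 0.0063694
Q*(-134 + 54) = (-134 + 54)/157 = (1/157)*(-80) = -80/157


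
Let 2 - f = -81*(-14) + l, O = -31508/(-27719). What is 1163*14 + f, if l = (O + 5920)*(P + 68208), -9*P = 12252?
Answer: -32912966884970/83157 ≈ -3.9579e+8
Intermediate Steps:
P = -4084/3 (P = -⅑*12252 = -4084/3 ≈ -1361.3)
O = 31508/27719 (O = -31508*(-1/27719) = 31508/27719 ≈ 1.1367)
l = 32914226713520/83157 (l = (31508/27719 + 5920)*(-4084/3 + 68208) = (164127988/27719)*(200540/3) = 32914226713520/83157 ≈ 3.9581e+8)
f = -32914320847244/83157 (f = 2 - (-81*(-14) + 32914226713520/83157) = 2 - (1134 + 32914226713520/83157) = 2 - 1*32914321013558/83157 = 2 - 32914321013558/83157 = -32914320847244/83157 ≈ -3.9581e+8)
1163*14 + f = 1163*14 - 32914320847244/83157 = 16282 - 32914320847244/83157 = -32912966884970/83157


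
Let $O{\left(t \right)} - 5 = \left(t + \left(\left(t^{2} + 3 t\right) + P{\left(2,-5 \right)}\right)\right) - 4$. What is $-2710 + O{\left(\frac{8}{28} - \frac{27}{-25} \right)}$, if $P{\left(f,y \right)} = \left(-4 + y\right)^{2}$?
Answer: $- \frac{80258079}{30625} \approx -2620.7$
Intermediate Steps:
$O{\left(t \right)} = 82 + t^{2} + 4 t$ ($O{\left(t \right)} = 5 - \left(4 - t^{2} - \left(-4 - 5\right)^{2} - 4 t\right) = 5 - \left(-77 - t^{2} - 4 t\right) = 5 + \left(77 + t^{2} + 4 t\right) = 82 + t^{2} + 4 t$)
$-2710 + O{\left(\frac{8}{28} - \frac{27}{-25} \right)} = -2710 + \left(82 + \left(\frac{8}{28} - \frac{27}{-25}\right)^{2} + 4 \left(\frac{8}{28} - \frac{27}{-25}\right)\right) = -2710 + \left(82 + \left(8 \cdot \frac{1}{28} - - \frac{27}{25}\right)^{2} + 4 \left(8 \cdot \frac{1}{28} - - \frac{27}{25}\right)\right) = -2710 + \left(82 + \left(\frac{2}{7} + \frac{27}{25}\right)^{2} + 4 \left(\frac{2}{7} + \frac{27}{25}\right)\right) = -2710 + \left(82 + \left(\frac{239}{175}\right)^{2} + 4 \cdot \frac{239}{175}\right) = -2710 + \left(82 + \frac{57121}{30625} + \frac{956}{175}\right) = -2710 + \frac{2735671}{30625} = - \frac{80258079}{30625}$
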